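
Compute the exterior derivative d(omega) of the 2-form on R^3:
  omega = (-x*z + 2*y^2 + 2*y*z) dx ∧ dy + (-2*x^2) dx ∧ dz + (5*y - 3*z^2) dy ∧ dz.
d(omega) = (-x + 2*y) dx ∧ dy ∧ dz

For a 2-form omega = sum_{i<j} g_{ij} dx_i ∧ dx_j, the exterior derivative is
  d(omega) = sum_{i<j} d(g_{ij}) ∧ dx_i ∧ dx_j = sum_{i<j, k} (∂g_{ij}/∂x_k) dx_k ∧ dx_i ∧ dx_j.
Expand each term, using dx_k ∧ dx_i ∧ dx_j = sgn(permutation) dx_{(a)} ∧ dx_{(b)} ∧ dx_{(c)} with (a < b < c) sorted:
  d(-x*z + 2*y^2 + 2*y*z) includes (∂/∂z)(-x*z + 2*y^2 + 2*y*z) dz = (-x + 2*y) dz, which multiplied by dx ∧ dy gives (-x + 2*y) dx ∧ dy ∧ dz
Collecting like 3-forms: d(omega) = (-x + 2*y) dx ∧ dy ∧ dz.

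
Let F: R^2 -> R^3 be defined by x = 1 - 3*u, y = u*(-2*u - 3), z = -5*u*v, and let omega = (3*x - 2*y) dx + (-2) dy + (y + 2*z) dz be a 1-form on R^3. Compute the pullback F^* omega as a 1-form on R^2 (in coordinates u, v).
F^* omega = (10*u^2*v - 12*u^2 + 50*u*v^2 + 15*u*v + 17*u - 3) du + (u^2*(10*u + 50*v + 15)) dv

Using F^*(f dg) = (f ∘ F) d(g ∘ F), substitute each coordinate x_i by F_i(u, v) in f_i, and replace dx_i by d F_i = (∂F_i/∂u) du + (∂F_i/∂v) dv.
  For the x component: f_1(F) = 4*u^2 - 3*u + 3; d F_1 = (-3) du + (0) dv
  For the y component: f_2(F) = -2; d F_2 = (-4*u - 3) du + (0) dv
  For the z component: f_3(F) = u*(-2*u - 10*v - 3); d F_3 = (-5*v) du + (-5*u) dv
Combining and collecting du, dv coefficients:
  coeff of du: 10*u^2*v - 12*u^2 + 50*u*v^2 + 15*u*v + 17*u - 3
  coeff of dv: u^2*(10*u + 50*v + 15)
F^* omega = (10*u^2*v - 12*u^2 + 50*u*v^2 + 15*u*v + 17*u - 3) du + (u^2*(10*u + 50*v + 15)) dv.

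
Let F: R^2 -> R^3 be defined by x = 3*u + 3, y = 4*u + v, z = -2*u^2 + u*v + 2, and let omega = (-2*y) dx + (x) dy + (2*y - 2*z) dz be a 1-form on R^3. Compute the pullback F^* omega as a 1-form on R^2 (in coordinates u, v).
F^* omega = (-16*u^3 + 12*u^2*v - 32*u^2 - 2*u*v^2 + 4*u + 2*v^2 - 10*v + 12) du + (4*u^3 - 2*u^2*v + 8*u^2 + 2*u*v - u + 3) dv

Using F^*(f dg) = (f ∘ F) d(g ∘ F), substitute each coordinate x_i by F_i(u, v) in f_i, and replace dx_i by d F_i = (∂F_i/∂u) du + (∂F_i/∂v) dv.
  For the x component: f_1(F) = -8*u - 2*v; d F_1 = (3) du + (0) dv
  For the y component: f_2(F) = 3*u + 3; d F_2 = (4) du + (1) dv
  For the z component: f_3(F) = 4*u^2 - 2*u*v + 8*u + 2*v - 4; d F_3 = (-4*u + v) du + (u) dv
Combining and collecting du, dv coefficients:
  coeff of du: -16*u^3 + 12*u^2*v - 32*u^2 - 2*u*v^2 + 4*u + 2*v^2 - 10*v + 12
  coeff of dv: 4*u^3 - 2*u^2*v + 8*u^2 + 2*u*v - u + 3
F^* omega = (-16*u^3 + 12*u^2*v - 32*u^2 - 2*u*v^2 + 4*u + 2*v^2 - 10*v + 12) du + (4*u^3 - 2*u^2*v + 8*u^2 + 2*u*v - u + 3) dv.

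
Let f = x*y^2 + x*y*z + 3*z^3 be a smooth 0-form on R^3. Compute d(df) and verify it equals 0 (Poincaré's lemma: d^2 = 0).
d(df) = 0

Step 1: df = sum_i (∂f/∂x_i) dx_i = (y*(y + z)) dx + (x*(2*y + z)) dy + (x*y + 9*z^2) dz.
Step 2: Apply d again. Using the 1-form formula, the coefficient of dx ∧ dy in d(df) is ∂^2 f/∂x ∂y - ∂^2 f/∂y ∂x = (2*y + z) - (2*y + z) = 0 (equality of mixed partials for smooth f).
Similarly for dx ∧ dz and dy ∧ dz — all coefficients vanish. So d(df) = 0.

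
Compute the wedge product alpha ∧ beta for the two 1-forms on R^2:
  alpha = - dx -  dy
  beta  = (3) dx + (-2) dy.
alpha ∧ beta = (5) dx ∧ dy

Distribute the wedge, using dx_i ∧ dx_j = -dx_j ∧ dx_i and dx_i ∧ dx_i = 0. For each pair (i, j) with i < j, the coefficient of dx_i ∧ dx_j in alpha ∧ beta is (alpha_i * beta_j - alpha_j * beta_i). Collecting: alpha ∧ beta = (5) dx ∧ dy.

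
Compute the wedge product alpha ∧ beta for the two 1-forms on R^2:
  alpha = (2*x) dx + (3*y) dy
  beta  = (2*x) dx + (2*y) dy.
alpha ∧ beta = (-2*x*y) dx ∧ dy

Distribute the wedge, using dx_i ∧ dx_j = -dx_j ∧ dx_i and dx_i ∧ dx_i = 0. For each pair (i, j) with i < j, the coefficient of dx_i ∧ dx_j in alpha ∧ beta is (alpha_i * beta_j - alpha_j * beta_i). Collecting: alpha ∧ beta = (-2*x*y) dx ∧ dy.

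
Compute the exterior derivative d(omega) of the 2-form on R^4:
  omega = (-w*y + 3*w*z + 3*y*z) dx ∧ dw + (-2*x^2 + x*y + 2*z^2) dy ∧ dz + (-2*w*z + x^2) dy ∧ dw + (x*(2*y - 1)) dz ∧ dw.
d(omega) = (w + 2*x - 3*z) dx ∧ dy ∧ dw + (-3*w - y - 1) dx ∧ dz ∧ dw + (-4*x + y) dx ∧ dy ∧ dz + (2*w + 2*x) dy ∧ dz ∧ dw

For a 2-form omega = sum_{i<j} g_{ij} dx_i ∧ dx_j, the exterior derivative is
  d(omega) = sum_{i<j} d(g_{ij}) ∧ dx_i ∧ dx_j = sum_{i<j, k} (∂g_{ij}/∂x_k) dx_k ∧ dx_i ∧ dx_j.
Expand each term, using dx_k ∧ dx_i ∧ dx_j = sgn(permutation) dx_{(a)} ∧ dx_{(b)} ∧ dx_{(c)} with (a < b < c) sorted:
  d(-w*y + 3*w*z + 3*y*z) includes (∂/∂y)(-w*y + 3*w*z + 3*y*z) dy = (-w + 3*z) dy, which multiplied by dx ∧ dw gives (w - 3*z) dx ∧ dy ∧ dw
  d(-w*y + 3*w*z + 3*y*z) includes (∂/∂z)(-w*y + 3*w*z + 3*y*z) dz = (3*w + 3*y) dz, which multiplied by dx ∧ dw gives (-3*w - 3*y) dx ∧ dz ∧ dw
  d(-2*x^2 + x*y + 2*z^2) includes (∂/∂x)(-2*x^2 + x*y + 2*z^2) dx = (-4*x + y) dx, which multiplied by dy ∧ dz gives (-4*x + y) dx ∧ dy ∧ dz
  d(-2*w*z + x^2) includes (∂/∂x)(-2*w*z + x^2) dx = (2*x) dx, which multiplied by dy ∧ dw gives (2*x) dx ∧ dy ∧ dw
  d(-2*w*z + x^2) includes (∂/∂z)(-2*w*z + x^2) dz = (-2*w) dz, which multiplied by dy ∧ dw gives (2*w) dy ∧ dz ∧ dw
  d(x*(2*y - 1)) includes (∂/∂x)(x*(2*y - 1)) dx = (2*y - 1) dx, which multiplied by dz ∧ dw gives (2*y - 1) dx ∧ dz ∧ dw
  d(x*(2*y - 1)) includes (∂/∂y)(x*(2*y - 1)) dy = (2*x) dy, which multiplied by dz ∧ dw gives (2*x) dy ∧ dz ∧ dw
Collecting like 3-forms: d(omega) = (w + 2*x - 3*z) dx ∧ dy ∧ dw + (-3*w - y - 1) dx ∧ dz ∧ dw + (-4*x + y) dx ∧ dy ∧ dz + (2*w + 2*x) dy ∧ dz ∧ dw.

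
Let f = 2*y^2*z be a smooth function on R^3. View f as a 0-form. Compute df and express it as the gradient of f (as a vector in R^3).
df = (0) dx + (4*y*z) dy + (2*y^2) dz; grad f = (0, 4*y*z, 2*y^2)

For a 0-form f, d f = (∂f/∂x) dx + (∂f/∂y) dy + (∂f/∂z) dz. The components of the vector representation are exactly the entries of grad f in Cartesian coordinates:
  ∂f/∂x = 0
  ∂f/∂y = 4*y*z
  ∂f/∂z = 2*y^2.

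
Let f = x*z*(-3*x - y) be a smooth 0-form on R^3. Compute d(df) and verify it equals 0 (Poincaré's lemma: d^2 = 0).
d(df) = 0

Step 1: df = sum_i (∂f/∂x_i) dx_i = (z*(-6*x - y)) dx + (-x*z) dy + (x*(-3*x - y)) dz.
Step 2: Apply d again. Using the 1-form formula, the coefficient of dx ∧ dy in d(df) is ∂^2 f/∂x ∂y - ∂^2 f/∂y ∂x = (-z) - (-z) = 0 (equality of mixed partials for smooth f).
Similarly for dx ∧ dz and dy ∧ dz — all coefficients vanish. So d(df) = 0.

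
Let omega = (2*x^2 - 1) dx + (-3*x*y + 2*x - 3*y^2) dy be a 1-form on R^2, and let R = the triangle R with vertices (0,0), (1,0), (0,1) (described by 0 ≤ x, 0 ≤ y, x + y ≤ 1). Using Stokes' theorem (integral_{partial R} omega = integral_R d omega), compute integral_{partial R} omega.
integral_(partial R) omega = 1/2

Stokes: integral_partial_R omega = integral_R d omega with d omega = (∂Q/∂x - ∂P/∂y) dx ∧ dy.
  ∂Q/∂x = 2 - 3*y
  ∂P/∂y = 0
  integrand = ∂Q/∂x - ∂P/∂y = 2 - 3*y.
Integrating over R: integral_0^1 integral_0^{1-x} (2 - 3*y) dy dx = 1/2.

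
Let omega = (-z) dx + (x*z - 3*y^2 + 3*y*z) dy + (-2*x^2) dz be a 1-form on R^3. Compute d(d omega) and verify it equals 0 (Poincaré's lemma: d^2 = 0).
d(d omega) = 0

Step 1: d omega = sum_{i<j} (∂f_j/∂x_i - ∂f_i/∂x_j) dx_i ∧ dx_j:
  coeff of dx ∧ dy: z
  coeff of dx ∧ dz: 1 - 4*x
  coeff of dy ∧ dz: -x - 3*y
Step 2: Apply d again to each 2-form coefficient. The only possible 3-form in R^3 is dx ∧ dy ∧ dz, with coefficient
  ∂(coeff of dy∧dz)/∂x - ∂(coeff of dx∧dz)/∂y + ∂(coeff of dx∧dy)/∂z
  = ∂/∂x (-x - 3*y) - ∂/∂y (1 - 4*x) + ∂/∂z (z).
Each of these terms simplifies to sums of mixed partials that cancel in pairs. The result is 0 (by equality of mixed partials for smooth functions — Schwarz / Clairaut).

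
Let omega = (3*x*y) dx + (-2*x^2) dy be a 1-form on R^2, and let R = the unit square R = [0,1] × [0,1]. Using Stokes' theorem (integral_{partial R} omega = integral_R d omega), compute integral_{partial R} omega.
integral_(partial R) omega = -7/2

Stokes: integral_partial_R omega = integral_R d omega with d omega = (∂Q/∂x - ∂P/∂y) dx ∧ dy.
  ∂Q/∂x = -4*x
  ∂P/∂y = 3*x
  integrand = ∂Q/∂x - ∂P/∂y = -7*x.
Integrating over R: integral_0^1 integral_0^1 (-7*x) dx dy = -7/2.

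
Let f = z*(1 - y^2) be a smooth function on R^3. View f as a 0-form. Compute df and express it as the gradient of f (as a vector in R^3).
df = (0) dx + (-2*y*z) dy + (1 - y^2) dz; grad f = (0, -2*y*z, 1 - y^2)

For a 0-form f, d f = (∂f/∂x) dx + (∂f/∂y) dy + (∂f/∂z) dz. The components of the vector representation are exactly the entries of grad f in Cartesian coordinates:
  ∂f/∂x = 0
  ∂f/∂y = -2*y*z
  ∂f/∂z = 1 - y^2.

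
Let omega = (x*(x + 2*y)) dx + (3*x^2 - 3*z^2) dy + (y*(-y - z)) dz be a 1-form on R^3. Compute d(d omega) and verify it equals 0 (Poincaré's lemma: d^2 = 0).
d(d omega) = 0

Step 1: d omega = sum_{i<j} (∂f_j/∂x_i - ∂f_i/∂x_j) dx_i ∧ dx_j:
  coeff of dx ∧ dy: 4*x
  coeff of dx ∧ dz: 0
  coeff of dy ∧ dz: -2*y + 5*z
Step 2: Apply d again to each 2-form coefficient. The only possible 3-form in R^3 is dx ∧ dy ∧ dz, with coefficient
  ∂(coeff of dy∧dz)/∂x - ∂(coeff of dx∧dz)/∂y + ∂(coeff of dx∧dy)/∂z
  = ∂/∂x (-2*y + 5*z) - ∂/∂y (0) + ∂/∂z (4*x).
Each of these terms simplifies to sums of mixed partials that cancel in pairs. The result is 0 (by equality of mixed partials for smooth functions — Schwarz / Clairaut).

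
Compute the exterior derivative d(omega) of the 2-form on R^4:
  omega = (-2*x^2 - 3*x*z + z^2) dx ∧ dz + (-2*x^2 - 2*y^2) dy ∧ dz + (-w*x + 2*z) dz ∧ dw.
d(omega) = (-4*x) dx ∧ dy ∧ dz + (-w) dx ∧ dz ∧ dw

For a 2-form omega = sum_{i<j} g_{ij} dx_i ∧ dx_j, the exterior derivative is
  d(omega) = sum_{i<j} d(g_{ij}) ∧ dx_i ∧ dx_j = sum_{i<j, k} (∂g_{ij}/∂x_k) dx_k ∧ dx_i ∧ dx_j.
Expand each term, using dx_k ∧ dx_i ∧ dx_j = sgn(permutation) dx_{(a)} ∧ dx_{(b)} ∧ dx_{(c)} with (a < b < c) sorted:
  d(-2*x^2 - 2*y^2) includes (∂/∂x)(-2*x^2 - 2*y^2) dx = (-4*x) dx, which multiplied by dy ∧ dz gives (-4*x) dx ∧ dy ∧ dz
  d(-w*x + 2*z) includes (∂/∂x)(-w*x + 2*z) dx = (-w) dx, which multiplied by dz ∧ dw gives (-w) dx ∧ dz ∧ dw
Collecting like 3-forms: d(omega) = (-4*x) dx ∧ dy ∧ dz + (-w) dx ∧ dz ∧ dw.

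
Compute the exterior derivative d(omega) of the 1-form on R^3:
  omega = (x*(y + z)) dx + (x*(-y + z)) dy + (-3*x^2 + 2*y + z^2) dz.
d(omega) = (-x - y + z) dx ∧ dy + (-7*x) dx ∧ dz + (2 - x) dy ∧ dz

For a 1-form omega = sum_i f_i dx_i, the exterior derivative is
  d(omega) = sum_{i < j} (∂f_j/∂x_i - ∂f_i/∂x_j) dx_i ∧ dx_j.
  coefficient of dx ∧ dy: ∂f_2/∂x - ∂f_1/∂y = ∂(x*(-y + z))/∂x - ∂(x*(y + z))/∂y = -x - y + z
  coefficient of dx ∧ dz: ∂f_3/∂x - ∂f_1/∂z = ∂(-3*x^2 + 2*y + z^2)/∂x - ∂(x*(y + z))/∂z = -7*x
  coefficient of dy ∧ dz: ∂f_3/∂y - ∂f_2/∂z = ∂(-3*x^2 + 2*y + z^2)/∂y - ∂(x*(-y + z))/∂z = 2 - x
Assembling: d(omega) = (-x - y + z) dx ∧ dy + (-7*x) dx ∧ dz + (2 - x) dy ∧ dz.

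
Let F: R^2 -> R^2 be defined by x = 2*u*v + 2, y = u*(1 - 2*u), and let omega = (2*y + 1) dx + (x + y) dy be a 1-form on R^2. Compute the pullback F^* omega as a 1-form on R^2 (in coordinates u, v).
F^* omega = (8*u^3 - 16*u^2*v - 6*u^2 + 6*u*v - 7*u + 2*v + 2) du + (2*u*(-4*u^2 + 2*u + 1)) dv

Using F^*(f dg) = (f ∘ F) d(g ∘ F), substitute each coordinate x_i by F_i(u, v) in f_i, and replace dx_i by d F_i = (∂F_i/∂u) du + (∂F_i/∂v) dv.
  For the x component: f_1(F) = -4*u^2 + 2*u + 1; d F_1 = (2*v) du + (2*u) dv
  For the y component: f_2(F) = -2*u^2 + 2*u*v + u + 2; d F_2 = (1 - 4*u) du + (0) dv
Combining and collecting du, dv coefficients:
  coeff of du: 8*u^3 - 16*u^2*v - 6*u^2 + 6*u*v - 7*u + 2*v + 2
  coeff of dv: 2*u*(-4*u^2 + 2*u + 1)
F^* omega = (8*u^3 - 16*u^2*v - 6*u^2 + 6*u*v - 7*u + 2*v + 2) du + (2*u*(-4*u^2 + 2*u + 1)) dv.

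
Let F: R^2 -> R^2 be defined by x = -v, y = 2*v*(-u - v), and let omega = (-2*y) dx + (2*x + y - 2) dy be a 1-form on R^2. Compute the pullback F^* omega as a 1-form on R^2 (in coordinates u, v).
F^* omega = (4*v*(u*v + v^2 + v + 1)) du + (4*u^2*v + 12*u*v^2 + 4*u + 8*v^3 + 4*v^2 + 8*v) dv

Using F^*(f dg) = (f ∘ F) d(g ∘ F), substitute each coordinate x_i by F_i(u, v) in f_i, and replace dx_i by d F_i = (∂F_i/∂u) du + (∂F_i/∂v) dv.
  For the x component: f_1(F) = 4*v*(u + v); d F_1 = (0) du + (-1) dv
  For the y component: f_2(F) = -2*u*v - 2*v^2 - 2*v - 2; d F_2 = (-2*v) du + (-2*u - 4*v) dv
Combining and collecting du, dv coefficients:
  coeff of du: 4*v*(u*v + v^2 + v + 1)
  coeff of dv: 4*u^2*v + 12*u*v^2 + 4*u + 8*v^3 + 4*v^2 + 8*v
F^* omega = (4*v*(u*v + v^2 + v + 1)) du + (4*u^2*v + 12*u*v^2 + 4*u + 8*v^3 + 4*v^2 + 8*v) dv.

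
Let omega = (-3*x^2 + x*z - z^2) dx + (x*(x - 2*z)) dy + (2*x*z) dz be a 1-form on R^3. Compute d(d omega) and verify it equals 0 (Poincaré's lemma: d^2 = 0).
d(d omega) = 0

Step 1: d omega = sum_{i<j} (∂f_j/∂x_i - ∂f_i/∂x_j) dx_i ∧ dx_j:
  coeff of dx ∧ dy: 2*x - 2*z
  coeff of dx ∧ dz: -x + 4*z
  coeff of dy ∧ dz: 2*x
Step 2: Apply d again to each 2-form coefficient. The only possible 3-form in R^3 is dx ∧ dy ∧ dz, with coefficient
  ∂(coeff of dy∧dz)/∂x - ∂(coeff of dx∧dz)/∂y + ∂(coeff of dx∧dy)/∂z
  = ∂/∂x (2*x) - ∂/∂y (-x + 4*z) + ∂/∂z (2*x - 2*z).
Each of these terms simplifies to sums of mixed partials that cancel in pairs. The result is 0 (by equality of mixed partials for smooth functions — Schwarz / Clairaut).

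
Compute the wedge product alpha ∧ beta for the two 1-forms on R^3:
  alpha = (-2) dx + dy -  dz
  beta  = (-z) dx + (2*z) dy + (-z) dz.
alpha ∧ beta = (-3*z) dx ∧ dy + (z) dx ∧ dz + (z) dy ∧ dz

Distribute the wedge, using dx_i ∧ dx_j = -dx_j ∧ dx_i and dx_i ∧ dx_i = 0. For each pair (i, j) with i < j, the coefficient of dx_i ∧ dx_j in alpha ∧ beta is (alpha_i * beta_j - alpha_j * beta_i). Collecting: alpha ∧ beta = (-3*z) dx ∧ dy + (z) dx ∧ dz + (z) dy ∧ dz.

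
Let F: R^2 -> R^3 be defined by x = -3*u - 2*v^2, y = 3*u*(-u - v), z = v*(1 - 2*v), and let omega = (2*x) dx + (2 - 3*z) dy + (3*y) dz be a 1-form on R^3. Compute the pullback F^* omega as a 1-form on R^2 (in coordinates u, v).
F^* omega = (-36*u*v^2 + 18*u*v + 6*u - 18*v^3 + 21*v^2 - 6*v) du + (36*u^2*v - 9*u^2 + 18*u*v^2 + 24*u*v - 6*u + 16*v^3) dv

Using F^*(f dg) = (f ∘ F) d(g ∘ F), substitute each coordinate x_i by F_i(u, v) in f_i, and replace dx_i by d F_i = (∂F_i/∂u) du + (∂F_i/∂v) dv.
  For the x component: f_1(F) = -6*u - 4*v^2; d F_1 = (-3) du + (-4*v) dv
  For the y component: f_2(F) = 6*v^2 - 3*v + 2; d F_2 = (-6*u - 3*v) du + (-3*u) dv
  For the z component: f_3(F) = 9*u*(-u - v); d F_3 = (0) du + (1 - 4*v) dv
Combining and collecting du, dv coefficients:
  coeff of du: -36*u*v^2 + 18*u*v + 6*u - 18*v^3 + 21*v^2 - 6*v
  coeff of dv: 36*u^2*v - 9*u^2 + 18*u*v^2 + 24*u*v - 6*u + 16*v^3
F^* omega = (-36*u*v^2 + 18*u*v + 6*u - 18*v^3 + 21*v^2 - 6*v) du + (36*u^2*v - 9*u^2 + 18*u*v^2 + 24*u*v - 6*u + 16*v^3) dv.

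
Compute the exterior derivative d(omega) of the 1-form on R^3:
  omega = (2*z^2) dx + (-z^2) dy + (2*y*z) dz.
d(omega) = (-4*z) dx ∧ dz + (4*z) dy ∧ dz

For a 1-form omega = sum_i f_i dx_i, the exterior derivative is
  d(omega) = sum_{i < j} (∂f_j/∂x_i - ∂f_i/∂x_j) dx_i ∧ dx_j.
  coefficient of dx ∧ dz: ∂f_3/∂x - ∂f_1/∂z = ∂(2*y*z)/∂x - ∂(2*z^2)/∂z = -4*z
  coefficient of dy ∧ dz: ∂f_3/∂y - ∂f_2/∂z = ∂(2*y*z)/∂y - ∂(-z^2)/∂z = 4*z
Assembling: d(omega) = (-4*z) dx ∧ dz + (4*z) dy ∧ dz.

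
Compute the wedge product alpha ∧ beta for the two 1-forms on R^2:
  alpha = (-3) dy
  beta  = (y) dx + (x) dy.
alpha ∧ beta = (3*y) dx ∧ dy

Distribute the wedge, using dx_i ∧ dx_j = -dx_j ∧ dx_i and dx_i ∧ dx_i = 0. For each pair (i, j) with i < j, the coefficient of dx_i ∧ dx_j in alpha ∧ beta is (alpha_i * beta_j - alpha_j * beta_i). Collecting: alpha ∧ beta = (3*y) dx ∧ dy.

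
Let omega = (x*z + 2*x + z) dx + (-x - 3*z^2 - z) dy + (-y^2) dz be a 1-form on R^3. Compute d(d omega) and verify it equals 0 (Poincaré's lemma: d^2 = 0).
d(d omega) = 0

Step 1: d omega = sum_{i<j} (∂f_j/∂x_i - ∂f_i/∂x_j) dx_i ∧ dx_j:
  coeff of dx ∧ dy: -1
  coeff of dx ∧ dz: -x - 1
  coeff of dy ∧ dz: -2*y + 6*z + 1
Step 2: Apply d again to each 2-form coefficient. The only possible 3-form in R^3 is dx ∧ dy ∧ dz, with coefficient
  ∂(coeff of dy∧dz)/∂x - ∂(coeff of dx∧dz)/∂y + ∂(coeff of dx∧dy)/∂z
  = ∂/∂x (-2*y + 6*z + 1) - ∂/∂y (-x - 1) + ∂/∂z (-1).
Each of these terms simplifies to sums of mixed partials that cancel in pairs. The result is 0 (by equality of mixed partials for smooth functions — Schwarz / Clairaut).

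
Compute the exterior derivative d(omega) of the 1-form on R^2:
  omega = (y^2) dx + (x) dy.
d(omega) = (1 - 2*y) dx ∧ dy

For a 1-form omega = sum_i f_i dx_i, the exterior derivative is
  d(omega) = sum_{i < j} (∂f_j/∂x_i - ∂f_i/∂x_j) dx_i ∧ dx_j.
  coefficient of dx ∧ dy: ∂f_2/∂x - ∂f_1/∂y = ∂(x)/∂x - ∂(y^2)/∂y = 1 - 2*y
Assembling: d(omega) = (1 - 2*y) dx ∧ dy.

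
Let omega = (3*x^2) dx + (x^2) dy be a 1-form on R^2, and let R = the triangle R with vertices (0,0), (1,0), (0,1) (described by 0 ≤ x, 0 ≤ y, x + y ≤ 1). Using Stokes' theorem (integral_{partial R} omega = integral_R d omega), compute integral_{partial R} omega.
integral_(partial R) omega = 1/3

Stokes: integral_partial_R omega = integral_R d omega with d omega = (∂Q/∂x - ∂P/∂y) dx ∧ dy.
  ∂Q/∂x = 2*x
  ∂P/∂y = 0
  integrand = ∂Q/∂x - ∂P/∂y = 2*x.
Integrating over R: integral_0^1 integral_0^{1-x} (2*x) dy dx = 1/3.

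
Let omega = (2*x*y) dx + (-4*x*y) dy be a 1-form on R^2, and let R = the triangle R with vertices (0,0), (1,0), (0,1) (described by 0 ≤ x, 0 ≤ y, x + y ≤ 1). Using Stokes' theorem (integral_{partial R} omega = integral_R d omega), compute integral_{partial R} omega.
integral_(partial R) omega = -1

Stokes: integral_partial_R omega = integral_R d omega with d omega = (∂Q/∂x - ∂P/∂y) dx ∧ dy.
  ∂Q/∂x = -4*y
  ∂P/∂y = 2*x
  integrand = ∂Q/∂x - ∂P/∂y = -2*x - 4*y.
Integrating over R: integral_0^1 integral_0^{1-x} (-2*x - 4*y) dy dx = -1.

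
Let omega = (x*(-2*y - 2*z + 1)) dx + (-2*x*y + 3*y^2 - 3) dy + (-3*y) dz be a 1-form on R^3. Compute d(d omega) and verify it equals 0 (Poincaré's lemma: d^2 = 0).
d(d omega) = 0

Step 1: d omega = sum_{i<j} (∂f_j/∂x_i - ∂f_i/∂x_j) dx_i ∧ dx_j:
  coeff of dx ∧ dy: 2*x - 2*y
  coeff of dx ∧ dz: 2*x
  coeff of dy ∧ dz: -3
Step 2: Apply d again to each 2-form coefficient. The only possible 3-form in R^3 is dx ∧ dy ∧ dz, with coefficient
  ∂(coeff of dy∧dz)/∂x - ∂(coeff of dx∧dz)/∂y + ∂(coeff of dx∧dy)/∂z
  = ∂/∂x (-3) - ∂/∂y (2*x) + ∂/∂z (2*x - 2*y).
Each of these terms simplifies to sums of mixed partials that cancel in pairs. The result is 0 (by equality of mixed partials for smooth functions — Schwarz / Clairaut).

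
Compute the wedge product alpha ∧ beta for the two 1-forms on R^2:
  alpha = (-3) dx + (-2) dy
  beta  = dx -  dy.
alpha ∧ beta = (5) dx ∧ dy

Distribute the wedge, using dx_i ∧ dx_j = -dx_j ∧ dx_i and dx_i ∧ dx_i = 0. For each pair (i, j) with i < j, the coefficient of dx_i ∧ dx_j in alpha ∧ beta is (alpha_i * beta_j - alpha_j * beta_i). Collecting: alpha ∧ beta = (5) dx ∧ dy.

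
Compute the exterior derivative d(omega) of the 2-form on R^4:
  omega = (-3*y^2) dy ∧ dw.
d(omega) = 0

For a 2-form omega = sum_{i<j} g_{ij} dx_i ∧ dx_j, the exterior derivative is
  d(omega) = sum_{i<j} d(g_{ij}) ∧ dx_i ∧ dx_j = sum_{i<j, k} (∂g_{ij}/∂x_k) dx_k ∧ dx_i ∧ dx_j.
Expand each term, using dx_k ∧ dx_i ∧ dx_j = sgn(permutation) dx_{(a)} ∧ dx_{(b)} ∧ dx_{(c)} with (a < b < c) sorted:

Collecting like 3-forms: d(omega) = 0.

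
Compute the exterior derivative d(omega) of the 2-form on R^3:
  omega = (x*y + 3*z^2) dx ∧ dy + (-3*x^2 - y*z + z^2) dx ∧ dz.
d(omega) = (7*z) dx ∧ dy ∧ dz

For a 2-form omega = sum_{i<j} g_{ij} dx_i ∧ dx_j, the exterior derivative is
  d(omega) = sum_{i<j} d(g_{ij}) ∧ dx_i ∧ dx_j = sum_{i<j, k} (∂g_{ij}/∂x_k) dx_k ∧ dx_i ∧ dx_j.
Expand each term, using dx_k ∧ dx_i ∧ dx_j = sgn(permutation) dx_{(a)} ∧ dx_{(b)} ∧ dx_{(c)} with (a < b < c) sorted:
  d(x*y + 3*z^2) includes (∂/∂z)(x*y + 3*z^2) dz = (6*z) dz, which multiplied by dx ∧ dy gives (6*z) dx ∧ dy ∧ dz
  d(-3*x^2 - y*z + z^2) includes (∂/∂y)(-3*x^2 - y*z + z^2) dy = (-z) dy, which multiplied by dx ∧ dz gives (z) dx ∧ dy ∧ dz
Collecting like 3-forms: d(omega) = (7*z) dx ∧ dy ∧ dz.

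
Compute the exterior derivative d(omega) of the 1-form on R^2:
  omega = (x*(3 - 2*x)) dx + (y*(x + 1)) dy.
d(omega) = (y) dx ∧ dy

For a 1-form omega = sum_i f_i dx_i, the exterior derivative is
  d(omega) = sum_{i < j} (∂f_j/∂x_i - ∂f_i/∂x_j) dx_i ∧ dx_j.
  coefficient of dx ∧ dy: ∂f_2/∂x - ∂f_1/∂y = ∂(y*(x + 1))/∂x - ∂(x*(3 - 2*x))/∂y = y
Assembling: d(omega) = (y) dx ∧ dy.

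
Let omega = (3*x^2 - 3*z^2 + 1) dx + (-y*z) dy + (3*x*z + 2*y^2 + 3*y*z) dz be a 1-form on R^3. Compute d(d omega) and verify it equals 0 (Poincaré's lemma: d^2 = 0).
d(d omega) = 0

Step 1: d omega = sum_{i<j} (∂f_j/∂x_i - ∂f_i/∂x_j) dx_i ∧ dx_j:
  coeff of dx ∧ dy: 0
  coeff of dx ∧ dz: 9*z
  coeff of dy ∧ dz: 5*y + 3*z
Step 2: Apply d again to each 2-form coefficient. The only possible 3-form in R^3 is dx ∧ dy ∧ dz, with coefficient
  ∂(coeff of dy∧dz)/∂x - ∂(coeff of dx∧dz)/∂y + ∂(coeff of dx∧dy)/∂z
  = ∂/∂x (5*y + 3*z) - ∂/∂y (9*z) + ∂/∂z (0).
Each of these terms simplifies to sums of mixed partials that cancel in pairs. The result is 0 (by equality of mixed partials for smooth functions — Schwarz / Clairaut).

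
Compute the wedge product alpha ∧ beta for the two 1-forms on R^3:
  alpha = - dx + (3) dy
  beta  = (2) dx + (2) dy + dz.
alpha ∧ beta = (-8) dx ∧ dy + (-1) dx ∧ dz + (3) dy ∧ dz

Distribute the wedge, using dx_i ∧ dx_j = -dx_j ∧ dx_i and dx_i ∧ dx_i = 0. For each pair (i, j) with i < j, the coefficient of dx_i ∧ dx_j in alpha ∧ beta is (alpha_i * beta_j - alpha_j * beta_i). Collecting: alpha ∧ beta = (-8) dx ∧ dy + (-1) dx ∧ dz + (3) dy ∧ dz.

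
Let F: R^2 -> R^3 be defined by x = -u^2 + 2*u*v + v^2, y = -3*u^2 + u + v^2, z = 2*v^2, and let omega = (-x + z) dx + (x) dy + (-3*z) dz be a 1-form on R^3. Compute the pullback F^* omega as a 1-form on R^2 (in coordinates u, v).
F^* omega = (4*u^3 - 6*u^2*v - u^2 - 12*u*v^2 + 2*u*v + 2*v^3 + v^2) du + (2*u^3 - 4*u^2*v + 2*u*v^2 - 20*v^3) dv

Using F^*(f dg) = (f ∘ F) d(g ∘ F), substitute each coordinate x_i by F_i(u, v) in f_i, and replace dx_i by d F_i = (∂F_i/∂u) du + (∂F_i/∂v) dv.
  For the x component: f_1(F) = u^2 - 2*u*v + v^2; d F_1 = (-2*u + 2*v) du + (2*u + 2*v) dv
  For the y component: f_2(F) = -u^2 + 2*u*v + v^2; d F_2 = (1 - 6*u) du + (2*v) dv
  For the z component: f_3(F) = -6*v^2; d F_3 = (0) du + (4*v) dv
Combining and collecting du, dv coefficients:
  coeff of du: 4*u^3 - 6*u^2*v - u^2 - 12*u*v^2 + 2*u*v + 2*v^3 + v^2
  coeff of dv: 2*u^3 - 4*u^2*v + 2*u*v^2 - 20*v^3
F^* omega = (4*u^3 - 6*u^2*v - u^2 - 12*u*v^2 + 2*u*v + 2*v^3 + v^2) du + (2*u^3 - 4*u^2*v + 2*u*v^2 - 20*v^3) dv.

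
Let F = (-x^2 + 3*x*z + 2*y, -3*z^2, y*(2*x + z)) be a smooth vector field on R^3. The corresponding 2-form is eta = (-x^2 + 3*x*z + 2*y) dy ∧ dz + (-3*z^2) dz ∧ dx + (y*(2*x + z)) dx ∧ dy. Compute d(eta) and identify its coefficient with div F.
d(eta) = (-2*x + y + 3*z) dx ∧ dy ∧ dz; div F = -2*x + y + 3*z

For a 2-form in R^3 of the form above, applying d gives a 3-form with coefficient ∂P/∂x + ∂Q/∂y + ∂R/∂z:
  ∂P/∂x = -2*x + 3*z
  ∂Q/∂y = 0
  ∂R/∂z = y
Sum = -2*x + y + 3*z, which is exactly div F.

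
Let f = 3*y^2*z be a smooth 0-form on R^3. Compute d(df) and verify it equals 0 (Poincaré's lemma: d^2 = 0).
d(df) = 0

Step 1: df = sum_i (∂f/∂x_i) dx_i = (0) dx + (6*y*z) dy + (3*y^2) dz.
Step 2: Apply d again. Using the 1-form formula, the coefficient of dx ∧ dy in d(df) is ∂^2 f/∂x ∂y - ∂^2 f/∂y ∂x = (0) - (0) = 0 (equality of mixed partials for smooth f).
Similarly for dx ∧ dz and dy ∧ dz — all coefficients vanish. So d(df) = 0.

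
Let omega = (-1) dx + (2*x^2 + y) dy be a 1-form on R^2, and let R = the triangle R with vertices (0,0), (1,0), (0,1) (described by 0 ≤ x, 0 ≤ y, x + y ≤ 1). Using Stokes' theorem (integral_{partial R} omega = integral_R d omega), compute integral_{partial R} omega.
integral_(partial R) omega = 2/3

Stokes: integral_partial_R omega = integral_R d omega with d omega = (∂Q/∂x - ∂P/∂y) dx ∧ dy.
  ∂Q/∂x = 4*x
  ∂P/∂y = 0
  integrand = ∂Q/∂x - ∂P/∂y = 4*x.
Integrating over R: integral_0^1 integral_0^{1-x} (4*x) dy dx = 2/3.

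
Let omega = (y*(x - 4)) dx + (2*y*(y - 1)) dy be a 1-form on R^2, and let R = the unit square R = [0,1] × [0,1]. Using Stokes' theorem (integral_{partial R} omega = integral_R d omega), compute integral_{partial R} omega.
integral_(partial R) omega = 7/2

Stokes: integral_partial_R omega = integral_R d omega with d omega = (∂Q/∂x - ∂P/∂y) dx ∧ dy.
  ∂Q/∂x = 0
  ∂P/∂y = x - 4
  integrand = ∂Q/∂x - ∂P/∂y = 4 - x.
Integrating over R: integral_0^1 integral_0^1 (4 - x) dx dy = 7/2.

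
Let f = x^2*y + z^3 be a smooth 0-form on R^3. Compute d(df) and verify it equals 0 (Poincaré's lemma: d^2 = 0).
d(df) = 0

Step 1: df = sum_i (∂f/∂x_i) dx_i = (2*x*y) dx + (x^2) dy + (3*z^2) dz.
Step 2: Apply d again. Using the 1-form formula, the coefficient of dx ∧ dy in d(df) is ∂^2 f/∂x ∂y - ∂^2 f/∂y ∂x = (2*x) - (2*x) = 0 (equality of mixed partials for smooth f).
Similarly for dx ∧ dz and dy ∧ dz — all coefficients vanish. So d(df) = 0.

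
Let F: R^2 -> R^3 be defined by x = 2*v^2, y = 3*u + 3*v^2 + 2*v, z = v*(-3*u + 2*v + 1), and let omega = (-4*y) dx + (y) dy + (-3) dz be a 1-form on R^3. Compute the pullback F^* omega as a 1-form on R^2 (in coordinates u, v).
F^* omega = (9*u + 9*v^2 + 15*v) du + (-30*u*v + 15*u - 30*v^3 - 14*v^2 - 8*v - 3) dv

Using F^*(f dg) = (f ∘ F) d(g ∘ F), substitute each coordinate x_i by F_i(u, v) in f_i, and replace dx_i by d F_i = (∂F_i/∂u) du + (∂F_i/∂v) dv.
  For the x component: f_1(F) = -12*u - 12*v^2 - 8*v; d F_1 = (0) du + (4*v) dv
  For the y component: f_2(F) = 3*u + 3*v^2 + 2*v; d F_2 = (3) du + (6*v + 2) dv
  For the z component: f_3(F) = -3; d F_3 = (-3*v) du + (-3*u + 4*v + 1) dv
Combining and collecting du, dv coefficients:
  coeff of du: 9*u + 9*v^2 + 15*v
  coeff of dv: -30*u*v + 15*u - 30*v^3 - 14*v^2 - 8*v - 3
F^* omega = (9*u + 9*v^2 + 15*v) du + (-30*u*v + 15*u - 30*v^3 - 14*v^2 - 8*v - 3) dv.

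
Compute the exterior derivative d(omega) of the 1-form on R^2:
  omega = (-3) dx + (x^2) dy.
d(omega) = (2*x) dx ∧ dy

For a 1-form omega = sum_i f_i dx_i, the exterior derivative is
  d(omega) = sum_{i < j} (∂f_j/∂x_i - ∂f_i/∂x_j) dx_i ∧ dx_j.
  coefficient of dx ∧ dy: ∂f_2/∂x - ∂f_1/∂y = ∂(x^2)/∂x - ∂(-3)/∂y = 2*x
Assembling: d(omega) = (2*x) dx ∧ dy.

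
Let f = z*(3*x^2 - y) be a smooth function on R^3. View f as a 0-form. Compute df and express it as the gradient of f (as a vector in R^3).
df = (6*x*z) dx + (-z) dy + (3*x^2 - y) dz; grad f = (6*x*z, -z, 3*x^2 - y)

For a 0-form f, d f = (∂f/∂x) dx + (∂f/∂y) dy + (∂f/∂z) dz. The components of the vector representation are exactly the entries of grad f in Cartesian coordinates:
  ∂f/∂x = 6*x*z
  ∂f/∂y = -z
  ∂f/∂z = 3*x^2 - y.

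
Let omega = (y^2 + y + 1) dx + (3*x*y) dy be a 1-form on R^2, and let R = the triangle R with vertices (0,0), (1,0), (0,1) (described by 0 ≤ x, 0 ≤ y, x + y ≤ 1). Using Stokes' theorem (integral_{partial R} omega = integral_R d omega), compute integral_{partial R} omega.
integral_(partial R) omega = -1/3

Stokes: integral_partial_R omega = integral_R d omega with d omega = (∂Q/∂x - ∂P/∂y) dx ∧ dy.
  ∂Q/∂x = 3*y
  ∂P/∂y = 2*y + 1
  integrand = ∂Q/∂x - ∂P/∂y = y - 1.
Integrating over R: integral_0^1 integral_0^{1-x} (y - 1) dy dx = -1/3.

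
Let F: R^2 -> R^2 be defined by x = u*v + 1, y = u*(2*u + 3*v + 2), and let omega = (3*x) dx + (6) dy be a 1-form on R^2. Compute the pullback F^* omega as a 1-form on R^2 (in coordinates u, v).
F^* omega = (3*u*v^2 + 24*u + 21*v + 12) du + (3*u*(u*v + 7)) dv

Using F^*(f dg) = (f ∘ F) d(g ∘ F), substitute each coordinate x_i by F_i(u, v) in f_i, and replace dx_i by d F_i = (∂F_i/∂u) du + (∂F_i/∂v) dv.
  For the x component: f_1(F) = 3*u*v + 3; d F_1 = (v) du + (u) dv
  For the y component: f_2(F) = 6; d F_2 = (4*u + 3*v + 2) du + (3*u) dv
Combining and collecting du, dv coefficients:
  coeff of du: 3*u*v^2 + 24*u + 21*v + 12
  coeff of dv: 3*u*(u*v + 7)
F^* omega = (3*u*v^2 + 24*u + 21*v + 12) du + (3*u*(u*v + 7)) dv.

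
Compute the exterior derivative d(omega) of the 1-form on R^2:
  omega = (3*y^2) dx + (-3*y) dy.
d(omega) = (-6*y) dx ∧ dy

For a 1-form omega = sum_i f_i dx_i, the exterior derivative is
  d(omega) = sum_{i < j} (∂f_j/∂x_i - ∂f_i/∂x_j) dx_i ∧ dx_j.
  coefficient of dx ∧ dy: ∂f_2/∂x - ∂f_1/∂y = ∂(-3*y)/∂x - ∂(3*y^2)/∂y = -6*y
Assembling: d(omega) = (-6*y) dx ∧ dy.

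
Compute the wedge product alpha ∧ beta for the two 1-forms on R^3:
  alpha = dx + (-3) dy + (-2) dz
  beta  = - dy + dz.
alpha ∧ beta = (-1) dx ∧ dy + (1) dx ∧ dz + (-5) dy ∧ dz

Distribute the wedge, using dx_i ∧ dx_j = -dx_j ∧ dx_i and dx_i ∧ dx_i = 0. For each pair (i, j) with i < j, the coefficient of dx_i ∧ dx_j in alpha ∧ beta is (alpha_i * beta_j - alpha_j * beta_i). Collecting: alpha ∧ beta = (-1) dx ∧ dy + (1) dx ∧ dz + (-5) dy ∧ dz.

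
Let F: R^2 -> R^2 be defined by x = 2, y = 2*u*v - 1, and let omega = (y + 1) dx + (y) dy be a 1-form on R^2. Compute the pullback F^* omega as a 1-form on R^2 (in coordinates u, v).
F^* omega = (2*v*(2*u*v - 1)) du + (2*u*(2*u*v - 1)) dv

Using F^*(f dg) = (f ∘ F) d(g ∘ F), substitute each coordinate x_i by F_i(u, v) in f_i, and replace dx_i by d F_i = (∂F_i/∂u) du + (∂F_i/∂v) dv.
  For the x component: f_1(F) = 2*u*v; d F_1 = (0) du + (0) dv
  For the y component: f_2(F) = 2*u*v - 1; d F_2 = (2*v) du + (2*u) dv
Combining and collecting du, dv coefficients:
  coeff of du: 2*v*(2*u*v - 1)
  coeff of dv: 2*u*(2*u*v - 1)
F^* omega = (2*v*(2*u*v - 1)) du + (2*u*(2*u*v - 1)) dv.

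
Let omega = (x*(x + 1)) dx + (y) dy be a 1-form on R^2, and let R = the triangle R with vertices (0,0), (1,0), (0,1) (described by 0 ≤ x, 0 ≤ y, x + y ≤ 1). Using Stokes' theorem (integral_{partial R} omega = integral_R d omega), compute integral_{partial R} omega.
integral_(partial R) omega = 0

Stokes: integral_partial_R omega = integral_R d omega with d omega = (∂Q/∂x - ∂P/∂y) dx ∧ dy.
  ∂Q/∂x = 0
  ∂P/∂y = 0
  integrand = ∂Q/∂x - ∂P/∂y = 0.
Integrating over R: integral_0^1 integral_0^{1-x} (0) dy dx = 0.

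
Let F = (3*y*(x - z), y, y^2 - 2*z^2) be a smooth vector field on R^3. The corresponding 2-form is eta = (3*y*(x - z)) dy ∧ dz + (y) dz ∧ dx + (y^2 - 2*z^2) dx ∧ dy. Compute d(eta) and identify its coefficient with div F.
d(eta) = (3*y - 4*z + 1) dx ∧ dy ∧ dz; div F = 3*y - 4*z + 1

For a 2-form in R^3 of the form above, applying d gives a 3-form with coefficient ∂P/∂x + ∂Q/∂y + ∂R/∂z:
  ∂P/∂x = 3*y
  ∂Q/∂y = 1
  ∂R/∂z = -4*z
Sum = 3*y - 4*z + 1, which is exactly div F.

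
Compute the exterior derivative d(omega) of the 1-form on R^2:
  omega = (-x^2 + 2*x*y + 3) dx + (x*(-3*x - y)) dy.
d(omega) = (-8*x - y) dx ∧ dy

For a 1-form omega = sum_i f_i dx_i, the exterior derivative is
  d(omega) = sum_{i < j} (∂f_j/∂x_i - ∂f_i/∂x_j) dx_i ∧ dx_j.
  coefficient of dx ∧ dy: ∂f_2/∂x - ∂f_1/∂y = ∂(x*(-3*x - y))/∂x - ∂(-x^2 + 2*x*y + 3)/∂y = -8*x - y
Assembling: d(omega) = (-8*x - y) dx ∧ dy.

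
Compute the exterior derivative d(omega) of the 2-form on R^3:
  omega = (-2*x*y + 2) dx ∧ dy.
d(omega) = 0

For a 2-form omega = sum_{i<j} g_{ij} dx_i ∧ dx_j, the exterior derivative is
  d(omega) = sum_{i<j} d(g_{ij}) ∧ dx_i ∧ dx_j = sum_{i<j, k} (∂g_{ij}/∂x_k) dx_k ∧ dx_i ∧ dx_j.
Expand each term, using dx_k ∧ dx_i ∧ dx_j = sgn(permutation) dx_{(a)} ∧ dx_{(b)} ∧ dx_{(c)} with (a < b < c) sorted:

Collecting like 3-forms: d(omega) = 0.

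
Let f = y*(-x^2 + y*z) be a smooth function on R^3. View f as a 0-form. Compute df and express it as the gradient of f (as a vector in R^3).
df = (-2*x*y) dx + (-x^2 + 2*y*z) dy + (y^2) dz; grad f = (-2*x*y, -x^2 + 2*y*z, y^2)

For a 0-form f, d f = (∂f/∂x) dx + (∂f/∂y) dy + (∂f/∂z) dz. The components of the vector representation are exactly the entries of grad f in Cartesian coordinates:
  ∂f/∂x = -2*x*y
  ∂f/∂y = -x^2 + 2*y*z
  ∂f/∂z = y^2.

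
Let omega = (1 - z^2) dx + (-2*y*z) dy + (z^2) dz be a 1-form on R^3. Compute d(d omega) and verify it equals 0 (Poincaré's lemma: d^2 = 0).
d(d omega) = 0

Step 1: d omega = sum_{i<j} (∂f_j/∂x_i - ∂f_i/∂x_j) dx_i ∧ dx_j:
  coeff of dx ∧ dy: 0
  coeff of dx ∧ dz: 2*z
  coeff of dy ∧ dz: 2*y
Step 2: Apply d again to each 2-form coefficient. The only possible 3-form in R^3 is dx ∧ dy ∧ dz, with coefficient
  ∂(coeff of dy∧dz)/∂x - ∂(coeff of dx∧dz)/∂y + ∂(coeff of dx∧dy)/∂z
  = ∂/∂x (2*y) - ∂/∂y (2*z) + ∂/∂z (0).
Each of these terms simplifies to sums of mixed partials that cancel in pairs. The result is 0 (by equality of mixed partials for smooth functions — Schwarz / Clairaut).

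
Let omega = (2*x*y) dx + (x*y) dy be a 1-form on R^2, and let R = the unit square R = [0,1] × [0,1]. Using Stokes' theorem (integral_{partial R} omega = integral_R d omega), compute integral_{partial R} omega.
integral_(partial R) omega = -1/2

Stokes: integral_partial_R omega = integral_R d omega with d omega = (∂Q/∂x - ∂P/∂y) dx ∧ dy.
  ∂Q/∂x = y
  ∂P/∂y = 2*x
  integrand = ∂Q/∂x - ∂P/∂y = -2*x + y.
Integrating over R: integral_0^1 integral_0^1 (-2*x + y) dx dy = -1/2.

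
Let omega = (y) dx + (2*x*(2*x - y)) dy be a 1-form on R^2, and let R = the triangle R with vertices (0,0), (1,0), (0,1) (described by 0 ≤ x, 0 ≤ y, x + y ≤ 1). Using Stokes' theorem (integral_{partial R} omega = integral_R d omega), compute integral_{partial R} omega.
integral_(partial R) omega = 1/2

Stokes: integral_partial_R omega = integral_R d omega with d omega = (∂Q/∂x - ∂P/∂y) dx ∧ dy.
  ∂Q/∂x = 8*x - 2*y
  ∂P/∂y = 1
  integrand = ∂Q/∂x - ∂P/∂y = 8*x - 2*y - 1.
Integrating over R: integral_0^1 integral_0^{1-x} (8*x - 2*y - 1) dy dx = 1/2.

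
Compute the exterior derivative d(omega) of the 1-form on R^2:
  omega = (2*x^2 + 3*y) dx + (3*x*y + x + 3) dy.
d(omega) = (3*y - 2) dx ∧ dy

For a 1-form omega = sum_i f_i dx_i, the exterior derivative is
  d(omega) = sum_{i < j} (∂f_j/∂x_i - ∂f_i/∂x_j) dx_i ∧ dx_j.
  coefficient of dx ∧ dy: ∂f_2/∂x - ∂f_1/∂y = ∂(3*x*y + x + 3)/∂x - ∂(2*x^2 + 3*y)/∂y = 3*y - 2
Assembling: d(omega) = (3*y - 2) dx ∧ dy.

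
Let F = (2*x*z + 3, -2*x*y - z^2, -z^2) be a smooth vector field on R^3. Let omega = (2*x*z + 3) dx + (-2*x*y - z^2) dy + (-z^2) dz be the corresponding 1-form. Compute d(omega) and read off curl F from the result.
d(omega) = (2*z) dy ∧ dz + (2*x) dz ∧ dx + (-2*y) dx ∧ dy; curl F = (2*z, 2*x, -2*y)

d omega = sum_{i<j} (∂f_j/∂x_i - ∂f_i/∂x_j) dx_i ∧ dx_j. Under the identification (dy ∧ dz, dz ∧ dx, dx ∧ dy) ↔ (e_x, e_y, e_z), the coefficients are exactly the components of curl F. Compute:
  ∂R/∂y - ∂Q/∂z = (0) - (-2*z) = 2*z
  ∂P/∂z - ∂R/∂x = (2*x) - (0) = 2*x
  ∂Q/∂x - ∂P/∂y = (-2*y) - (0) = -2*y.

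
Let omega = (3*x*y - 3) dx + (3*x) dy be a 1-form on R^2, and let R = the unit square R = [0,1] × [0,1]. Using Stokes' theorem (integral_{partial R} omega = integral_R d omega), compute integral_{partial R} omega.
integral_(partial R) omega = 3/2

Stokes: integral_partial_R omega = integral_R d omega with d omega = (∂Q/∂x - ∂P/∂y) dx ∧ dy.
  ∂Q/∂x = 3
  ∂P/∂y = 3*x
  integrand = ∂Q/∂x - ∂P/∂y = 3 - 3*x.
Integrating over R: integral_0^1 integral_0^1 (3 - 3*x) dx dy = 3/2.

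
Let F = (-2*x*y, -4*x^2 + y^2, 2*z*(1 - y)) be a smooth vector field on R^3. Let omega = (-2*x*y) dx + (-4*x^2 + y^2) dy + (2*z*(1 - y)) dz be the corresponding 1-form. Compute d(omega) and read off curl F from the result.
d(omega) = (-2*z) dy ∧ dz + (0) dz ∧ dx + (-6*x) dx ∧ dy; curl F = (-2*z, 0, -6*x)

d omega = sum_{i<j} (∂f_j/∂x_i - ∂f_i/∂x_j) dx_i ∧ dx_j. Under the identification (dy ∧ dz, dz ∧ dx, dx ∧ dy) ↔ (e_x, e_y, e_z), the coefficients are exactly the components of curl F. Compute:
  ∂R/∂y - ∂Q/∂z = (-2*z) - (0) = -2*z
  ∂P/∂z - ∂R/∂x = (0) - (0) = 0
  ∂Q/∂x - ∂P/∂y = (-8*x) - (-2*x) = -6*x.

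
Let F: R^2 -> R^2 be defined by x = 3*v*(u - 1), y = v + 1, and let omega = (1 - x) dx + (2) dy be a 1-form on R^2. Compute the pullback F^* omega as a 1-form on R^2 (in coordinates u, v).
F^* omega = (3*v*(-3*u*v + 3*v + 1)) du + (-9*u^2*v + 18*u*v + 3*u - 9*v - 1) dv

Using F^*(f dg) = (f ∘ F) d(g ∘ F), substitute each coordinate x_i by F_i(u, v) in f_i, and replace dx_i by d F_i = (∂F_i/∂u) du + (∂F_i/∂v) dv.
  For the x component: f_1(F) = -3*u*v + 3*v + 1; d F_1 = (3*v) du + (3*u - 3) dv
  For the y component: f_2(F) = 2; d F_2 = (0) du + (1) dv
Combining and collecting du, dv coefficients:
  coeff of du: 3*v*(-3*u*v + 3*v + 1)
  coeff of dv: -9*u^2*v + 18*u*v + 3*u - 9*v - 1
F^* omega = (3*v*(-3*u*v + 3*v + 1)) du + (-9*u^2*v + 18*u*v + 3*u - 9*v - 1) dv.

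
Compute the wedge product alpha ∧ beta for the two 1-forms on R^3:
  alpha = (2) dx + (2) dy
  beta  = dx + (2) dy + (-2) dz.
alpha ∧ beta = (2) dx ∧ dy + (-4) dx ∧ dz + (-4) dy ∧ dz

Distribute the wedge, using dx_i ∧ dx_j = -dx_j ∧ dx_i and dx_i ∧ dx_i = 0. For each pair (i, j) with i < j, the coefficient of dx_i ∧ dx_j in alpha ∧ beta is (alpha_i * beta_j - alpha_j * beta_i). Collecting: alpha ∧ beta = (2) dx ∧ dy + (-4) dx ∧ dz + (-4) dy ∧ dz.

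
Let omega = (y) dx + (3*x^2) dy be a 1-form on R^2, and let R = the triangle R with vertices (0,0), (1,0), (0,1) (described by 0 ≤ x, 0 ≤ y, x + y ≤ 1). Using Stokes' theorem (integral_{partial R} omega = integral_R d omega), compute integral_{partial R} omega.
integral_(partial R) omega = 1/2

Stokes: integral_partial_R omega = integral_R d omega with d omega = (∂Q/∂x - ∂P/∂y) dx ∧ dy.
  ∂Q/∂x = 6*x
  ∂P/∂y = 1
  integrand = ∂Q/∂x - ∂P/∂y = 6*x - 1.
Integrating over R: integral_0^1 integral_0^{1-x} (6*x - 1) dy dx = 1/2.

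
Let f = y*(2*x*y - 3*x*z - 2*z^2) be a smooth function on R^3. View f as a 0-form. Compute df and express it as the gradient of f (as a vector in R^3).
df = (y*(2*y - 3*z)) dx + (4*x*y - 3*x*z - 2*z^2) dy + (y*(-3*x - 4*z)) dz; grad f = (y*(2*y - 3*z), 4*x*y - 3*x*z - 2*z^2, y*(-3*x - 4*z))

For a 0-form f, d f = (∂f/∂x) dx + (∂f/∂y) dy + (∂f/∂z) dz. The components of the vector representation are exactly the entries of grad f in Cartesian coordinates:
  ∂f/∂x = y*(2*y - 3*z)
  ∂f/∂y = 4*x*y - 3*x*z - 2*z^2
  ∂f/∂z = y*(-3*x - 4*z).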